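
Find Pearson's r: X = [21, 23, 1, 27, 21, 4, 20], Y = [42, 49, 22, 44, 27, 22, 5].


Mean X = 16.7143, Mean Y = 30.1429
SD X = 9.269216, SD Y = 14.456126
Cov = 63.897959
r = 63.897959/(9.269216*14.456126) = 0.4769

r = 0.4769


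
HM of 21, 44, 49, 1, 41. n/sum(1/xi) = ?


Sum of reciprocals = 1/21 + 1/44 + 1/49 + 1/1 + 1/41 = 1.115145
HM = 5/1.115145 = 4.4837

HM = 4.4837


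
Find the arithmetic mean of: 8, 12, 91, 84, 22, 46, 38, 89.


Sum = 8 + 12 + 91 + 84 + 22 + 46 + 38 + 89 = 390
n = 8
Mean = 390/8 = 48.7500

Mean = 48.7500


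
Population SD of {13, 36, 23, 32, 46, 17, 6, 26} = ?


Mean = 24.8750
Variance = 148.1094
SD = sqrt(148.1094) = 12.1700

SD = 12.1700


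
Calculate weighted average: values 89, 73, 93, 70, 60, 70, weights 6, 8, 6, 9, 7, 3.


Numerator = 89*6 + 73*8 + 93*6 + 70*9 + 60*7 + 70*3 = 2936
Denominator = 6 + 8 + 6 + 9 + 7 + 3 = 39
WM = 2936/39 = 75.2821

WM = 75.2821


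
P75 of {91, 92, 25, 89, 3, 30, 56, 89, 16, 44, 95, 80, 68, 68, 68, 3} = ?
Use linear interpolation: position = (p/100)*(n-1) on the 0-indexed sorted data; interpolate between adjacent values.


Sorted: 3, 3, 16, 25, 30, 44, 56, 68, 68, 68, 80, 89, 89, 91, 92, 95
n = 16
Index = 75/100 * 15 = 11.2500
Lower = data[11] = 89, Upper = data[12] = 89
P75 = 89 + 0.2500*(0) = 89.0000

P75 = 89.0000


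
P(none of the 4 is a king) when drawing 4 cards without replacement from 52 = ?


P(no kings) = (48/52) × (47/51) × (46/50) × (45/49)
= 0.7187

P = 0.7187


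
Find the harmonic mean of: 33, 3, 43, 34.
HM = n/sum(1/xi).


Sum of reciprocals = 1/33 + 1/3 + 1/43 + 1/34 = 0.416304
HM = 4/0.416304 = 9.6084

HM = 9.6084


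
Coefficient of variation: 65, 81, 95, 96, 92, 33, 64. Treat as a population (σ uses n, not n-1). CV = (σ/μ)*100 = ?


Mean = 75.1429
SD = 21.2161
CV = (21.2161/75.1429)*100 = 28.2343%

CV = 28.2343%


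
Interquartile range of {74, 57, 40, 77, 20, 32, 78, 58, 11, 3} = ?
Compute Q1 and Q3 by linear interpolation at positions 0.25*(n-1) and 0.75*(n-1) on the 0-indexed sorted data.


Sorted: 3, 11, 20, 32, 40, 57, 58, 74, 77, 78
Q1 (25th %ile) = 23.0000
Q3 (75th %ile) = 70.0000
IQR = 70.0000 - 23.0000 = 47.0000

IQR = 47.0000


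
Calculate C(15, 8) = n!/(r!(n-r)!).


C(15,8) = 15!/(8! × 7!)
= 1307674368000/(40320 × 5040)
= 6435

C(15,8) = 6435


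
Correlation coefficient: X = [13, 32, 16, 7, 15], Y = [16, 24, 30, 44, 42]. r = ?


Mean X = 16.6000, Mean Y = 31.2000
SD X = 8.309031, SD Y = 10.628264
Cov = -39.120000
r = -39.120000/(8.309031*10.628264) = -0.4430

r = -0.4430


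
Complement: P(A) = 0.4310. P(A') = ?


P(not A) = 1 - 0.4310 = 0.5690

P(not A) = 0.5690


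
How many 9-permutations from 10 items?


P(10,9) = 10!/1!
= 3628800/1
= 3628800

P(10,9) = 3628800


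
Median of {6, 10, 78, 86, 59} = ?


Sorted: 6, 10, 59, 78, 86
n = 5 (odd)
Middle value = 59

Median = 59


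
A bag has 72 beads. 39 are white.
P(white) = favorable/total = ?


P = 39/72 = 0.5417

P = 0.5417


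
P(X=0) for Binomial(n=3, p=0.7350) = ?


C(3,0) = 1
p^0 = 1.000000
(1-p)^3 = 0.018610
P = 1 * 1.000000 * 0.018610 = 0.0186

P(X=0) = 0.0186


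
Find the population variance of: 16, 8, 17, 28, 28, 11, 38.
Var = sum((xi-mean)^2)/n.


Mean = 20.8571
Squared deviations: 23.5918, 165.3061, 14.8776, 51.0204, 51.0204, 97.1633, 293.8776
Sum = 696.8571
Variance = 696.8571/7 = 99.5510

Variance = 99.5510


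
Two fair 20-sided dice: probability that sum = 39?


Total outcomes = 20×20 = 400
Favorable (sum = 39): 2
P = 2/400 = 0.0050

P = 0.0050


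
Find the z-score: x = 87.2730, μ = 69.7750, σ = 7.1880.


z = (87.2730 - 69.7750)/7.1880
= 17.4980/7.1880
= 2.4343

z = 2.4343


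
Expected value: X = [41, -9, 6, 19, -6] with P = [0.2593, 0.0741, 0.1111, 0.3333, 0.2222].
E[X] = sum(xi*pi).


E[X] = 41*0.2593 - 9*0.0741 + 6*0.1111 + 19*0.3333 - 6*0.2222
= 10.6313 - 0.6669 + 0.6666 + 6.3327 - 1.3332
= 15.6305

E[X] = 15.6305


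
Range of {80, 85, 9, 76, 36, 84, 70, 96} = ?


Max = 96, Min = 9
Range = 96 - 9 = 87

Range = 87


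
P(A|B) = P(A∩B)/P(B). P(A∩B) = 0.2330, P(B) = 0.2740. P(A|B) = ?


P(A|B) = 0.2330/0.2740 = 0.8504

P(A|B) = 0.8504


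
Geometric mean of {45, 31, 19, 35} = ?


Product = 45 × 31 × 19 × 35 = 927675
GM = 927675^(1/4) = 31.0348

GM = 31.0348


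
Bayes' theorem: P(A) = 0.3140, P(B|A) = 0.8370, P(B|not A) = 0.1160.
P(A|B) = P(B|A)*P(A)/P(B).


P(B) = P(B|A)*P(A) + P(B|A')*P(A')
= 0.8370*0.3140 + 0.1160*0.6860
= 0.262818 + 0.079576 = 0.342394
P(A|B) = 0.262818/0.342394 = 0.7676

P(A|B) = 0.7676


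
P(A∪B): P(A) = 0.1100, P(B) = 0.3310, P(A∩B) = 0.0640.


P(A∪B) = 0.1100 + 0.3310 - 0.0640
= 0.4410 - 0.0640
= 0.3770

P(A∪B) = 0.3770


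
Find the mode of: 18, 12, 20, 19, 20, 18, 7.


Frequencies: 7:1, 12:1, 18:2, 19:1, 20:2
Max frequency = 2
Mode = 18, 20

Mode = 18, 20


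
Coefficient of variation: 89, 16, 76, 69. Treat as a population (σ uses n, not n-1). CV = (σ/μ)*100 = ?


Mean = 62.5000
SD = 27.7894
CV = (27.7894/62.5000)*100 = 44.4630%

CV = 44.4630%


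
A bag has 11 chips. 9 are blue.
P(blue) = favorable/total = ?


P = 9/11 = 0.8182

P = 0.8182


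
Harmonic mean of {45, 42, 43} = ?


Sum of reciprocals = 1/45 + 1/42 + 1/43 = 0.069288
HM = 3/0.069288 = 43.2978

HM = 43.2978


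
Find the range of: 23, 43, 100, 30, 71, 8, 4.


Max = 100, Min = 4
Range = 100 - 4 = 96

Range = 96


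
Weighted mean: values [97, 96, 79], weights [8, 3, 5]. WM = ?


Numerator = 97*8 + 96*3 + 79*5 = 1459
Denominator = 8 + 3 + 5 = 16
WM = 1459/16 = 91.1875

WM = 91.1875


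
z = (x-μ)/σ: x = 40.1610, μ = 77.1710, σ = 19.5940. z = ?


z = (40.1610 - 77.1710)/19.5940
= -37.0100/19.5940
= -1.8888

z = -1.8888


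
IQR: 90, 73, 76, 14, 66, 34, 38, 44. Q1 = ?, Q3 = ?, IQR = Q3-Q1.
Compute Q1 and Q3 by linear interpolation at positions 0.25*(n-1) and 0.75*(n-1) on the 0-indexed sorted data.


Sorted: 14, 34, 38, 44, 66, 73, 76, 90
Q1 (25th %ile) = 37.0000
Q3 (75th %ile) = 73.7500
IQR = 73.7500 - 37.0000 = 36.7500

IQR = 36.7500


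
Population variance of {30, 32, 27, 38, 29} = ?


Mean = 31.2000
Squared deviations: 1.4400, 0.6400, 17.6400, 46.2400, 4.8400
Sum = 70.8000
Variance = 70.8000/5 = 14.1600

Variance = 14.1600


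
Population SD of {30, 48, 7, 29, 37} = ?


Mean = 30.2000
Variance = 180.5600
SD = sqrt(180.5600) = 13.4373

SD = 13.4373


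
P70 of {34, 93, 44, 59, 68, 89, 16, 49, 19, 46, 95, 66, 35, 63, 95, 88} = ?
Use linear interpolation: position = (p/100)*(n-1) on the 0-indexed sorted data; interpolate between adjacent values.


Sorted: 16, 19, 34, 35, 44, 46, 49, 59, 63, 66, 68, 88, 89, 93, 95, 95
n = 16
Index = 70/100 * 15 = 10.5000
Lower = data[10] = 68, Upper = data[11] = 88
P70 = 68 + 0.5000*(20) = 78.0000

P70 = 78.0000


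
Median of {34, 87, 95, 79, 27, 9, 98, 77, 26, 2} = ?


Sorted: 2, 9, 26, 27, 34, 77, 79, 87, 95, 98
n = 10 (even)
Middle values: 34 and 77
Median = (34+77)/2 = 55.5000

Median = 55.5000


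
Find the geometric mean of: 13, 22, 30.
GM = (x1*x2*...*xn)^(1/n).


Product = 13 × 22 × 30 = 8580
GM = 8580^(1/3) = 20.4721

GM = 20.4721


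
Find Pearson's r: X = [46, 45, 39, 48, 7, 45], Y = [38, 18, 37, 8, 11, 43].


Mean X = 38.3333, Mean Y = 25.8333
SD X = 14.278967, SD Y = 13.945330
Cov = 75.888889
r = 75.888889/(14.278967*13.945330) = 0.3811

r = 0.3811


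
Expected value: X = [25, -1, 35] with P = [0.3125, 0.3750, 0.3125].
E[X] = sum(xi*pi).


E[X] = 25*0.3125 - 1*0.3750 + 35*0.3125
= 7.8125 - 0.3750 + 10.9375
= 18.3750

E[X] = 18.3750


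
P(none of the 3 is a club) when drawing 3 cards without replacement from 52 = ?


P(no clubs) = (39/52) × (38/51) × (37/50)
= 0.4135

P = 0.4135


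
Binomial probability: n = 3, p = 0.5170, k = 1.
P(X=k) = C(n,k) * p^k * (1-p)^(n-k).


C(3,1) = 3
p^1 = 0.517000
(1-p)^2 = 0.233289
P = 3 * 0.517000 * 0.233289 = 0.3618

P(X=1) = 0.3618


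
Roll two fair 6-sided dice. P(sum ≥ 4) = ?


Total outcomes = 6×6 = 36
Favorable (sum ≥ 4): 33
P = 33/36 = 0.9167

P = 0.9167


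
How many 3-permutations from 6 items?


P(6,3) = 6!/3!
= 720/6
= 120

P(6,3) = 120


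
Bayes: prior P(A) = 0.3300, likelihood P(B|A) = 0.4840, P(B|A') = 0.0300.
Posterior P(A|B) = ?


P(B) = P(B|A)*P(A) + P(B|A')*P(A')
= 0.4840*0.3300 + 0.0300*0.6700
= 0.159720 + 0.020100 = 0.179820
P(A|B) = 0.159720/0.179820 = 0.8882

P(A|B) = 0.8882


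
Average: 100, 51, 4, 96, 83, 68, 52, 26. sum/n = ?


Sum = 100 + 51 + 4 + 96 + 83 + 68 + 52 + 26 = 480
n = 8
Mean = 480/8 = 60.0000

Mean = 60.0000


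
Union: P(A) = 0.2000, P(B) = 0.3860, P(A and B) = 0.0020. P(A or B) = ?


P(A∪B) = 0.2000 + 0.3860 - 0.0020
= 0.5860 - 0.0020
= 0.5840

P(A∪B) = 0.5840


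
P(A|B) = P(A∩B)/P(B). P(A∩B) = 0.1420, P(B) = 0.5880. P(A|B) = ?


P(A|B) = 0.1420/0.5880 = 0.2415

P(A|B) = 0.2415


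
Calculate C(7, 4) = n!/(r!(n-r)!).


C(7,4) = 7!/(4! × 3!)
= 5040/(24 × 6)
= 35

C(7,4) = 35


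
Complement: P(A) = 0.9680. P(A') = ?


P(not A) = 1 - 0.9680 = 0.0320

P(not A) = 0.0320


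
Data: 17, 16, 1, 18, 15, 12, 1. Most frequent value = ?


Frequencies: 1:2, 12:1, 15:1, 16:1, 17:1, 18:1
Max frequency = 2
Mode = 1

Mode = 1


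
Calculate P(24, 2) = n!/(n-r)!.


P(24,2) = 24!/22!
= 620448401733239439360000/1124000727777607680000
= 552

P(24,2) = 552


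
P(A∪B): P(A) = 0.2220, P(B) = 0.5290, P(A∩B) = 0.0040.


P(A∪B) = 0.2220 + 0.5290 - 0.0040
= 0.7510 - 0.0040
= 0.7470

P(A∪B) = 0.7470


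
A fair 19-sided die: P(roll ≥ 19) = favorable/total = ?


Favorable outcomes (roll ≥ 19): 1
Total outcomes = 19
P = 1/19 = 0.0526

P = 0.0526


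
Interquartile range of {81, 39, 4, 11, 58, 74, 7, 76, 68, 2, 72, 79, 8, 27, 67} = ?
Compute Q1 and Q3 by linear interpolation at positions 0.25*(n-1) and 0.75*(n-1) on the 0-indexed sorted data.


Sorted: 2, 4, 7, 8, 11, 27, 39, 58, 67, 68, 72, 74, 76, 79, 81
Q1 (25th %ile) = 9.5000
Q3 (75th %ile) = 73.0000
IQR = 73.0000 - 9.5000 = 63.5000

IQR = 63.5000


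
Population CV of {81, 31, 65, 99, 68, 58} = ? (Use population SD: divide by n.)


Mean = 67.0000
SD = 20.8247
CV = (20.8247/67.0000)*100 = 31.0816%

CV = 31.0816%


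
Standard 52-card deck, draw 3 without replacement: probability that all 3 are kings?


P(all kings) = (4/52) × (3/51) × (2/50)
= 0.0002

P = 0.0002


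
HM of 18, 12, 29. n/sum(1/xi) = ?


Sum of reciprocals = 1/18 + 1/12 + 1/29 = 0.173372
HM = 3/0.173372 = 17.3039

HM = 17.3039


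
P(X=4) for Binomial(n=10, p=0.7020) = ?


C(10,4) = 210
p^4 = 0.242856
(1-p)^6 = 0.000700
P = 210 * 0.242856 * 0.000700 = 0.0357

P(X=4) = 0.0357


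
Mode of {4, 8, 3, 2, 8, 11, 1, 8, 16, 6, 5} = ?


Frequencies: 1:1, 2:1, 3:1, 4:1, 5:1, 6:1, 8:3, 11:1, 16:1
Max frequency = 3
Mode = 8

Mode = 8


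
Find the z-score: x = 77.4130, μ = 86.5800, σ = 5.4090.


z = (77.4130 - 86.5800)/5.4090
= -9.1670/5.4090
= -1.6948

z = -1.6948


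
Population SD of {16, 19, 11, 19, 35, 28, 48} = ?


Mean = 25.1429
Variance = 140.9796
SD = sqrt(140.9796) = 11.8735

SD = 11.8735


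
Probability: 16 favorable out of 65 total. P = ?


P = 16/65 = 0.2462

P = 0.2462


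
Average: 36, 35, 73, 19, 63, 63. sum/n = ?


Sum = 36 + 35 + 73 + 19 + 63 + 63 = 289
n = 6
Mean = 289/6 = 48.1667

Mean = 48.1667


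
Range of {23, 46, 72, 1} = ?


Max = 72, Min = 1
Range = 72 - 1 = 71

Range = 71


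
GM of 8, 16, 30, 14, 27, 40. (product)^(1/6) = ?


Product = 8 × 16 × 30 × 14 × 27 × 40 = 58060800
GM = 58060800^(1/6) = 19.6780

GM = 19.6780


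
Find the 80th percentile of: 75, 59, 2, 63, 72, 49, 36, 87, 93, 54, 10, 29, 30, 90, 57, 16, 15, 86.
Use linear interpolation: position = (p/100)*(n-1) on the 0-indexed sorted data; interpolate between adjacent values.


Sorted: 2, 10, 15, 16, 29, 30, 36, 49, 54, 57, 59, 63, 72, 75, 86, 87, 90, 93
n = 18
Index = 80/100 * 17 = 13.6000
Lower = data[13] = 75, Upper = data[14] = 86
P80 = 75 + 0.6000*(11) = 81.6000

P80 = 81.6000


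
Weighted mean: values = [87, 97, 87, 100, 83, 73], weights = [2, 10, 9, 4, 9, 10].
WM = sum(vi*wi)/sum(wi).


Numerator = 87*2 + 97*10 + 87*9 + 100*4 + 83*9 + 73*10 = 3804
Denominator = 2 + 10 + 9 + 4 + 9 + 10 = 44
WM = 3804/44 = 86.4545

WM = 86.4545


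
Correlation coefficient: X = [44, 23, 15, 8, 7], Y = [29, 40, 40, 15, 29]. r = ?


Mean X = 19.4000, Mean Y = 30.6000
SD X = 13.573504, SD Y = 9.221714
Cov = 30.160000
r = 30.160000/(13.573504*9.221714) = 0.2410

r = 0.2410


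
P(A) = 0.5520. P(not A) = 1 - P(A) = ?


P(not A) = 1 - 0.5520 = 0.4480

P(not A) = 0.4480


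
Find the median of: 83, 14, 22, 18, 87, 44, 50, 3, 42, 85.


Sorted: 3, 14, 18, 22, 42, 44, 50, 83, 85, 87
n = 10 (even)
Middle values: 42 and 44
Median = (42+44)/2 = 43.0000

Median = 43.0000


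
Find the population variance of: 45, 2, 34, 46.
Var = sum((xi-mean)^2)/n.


Mean = 31.7500
Squared deviations: 175.5625, 885.0625, 5.0625, 203.0625
Sum = 1268.7500
Variance = 1268.7500/4 = 317.1875

Variance = 317.1875


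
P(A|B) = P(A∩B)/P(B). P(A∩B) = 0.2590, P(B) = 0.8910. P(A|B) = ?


P(A|B) = 0.2590/0.8910 = 0.2907

P(A|B) = 0.2907


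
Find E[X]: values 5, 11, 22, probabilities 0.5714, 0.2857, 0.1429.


E[X] = 5*0.5714 + 11*0.2857 + 22*0.1429
= 2.8570 + 3.1427 + 3.1438
= 9.1435

E[X] = 9.1435


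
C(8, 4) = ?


C(8,4) = 8!/(4! × 4!)
= 40320/(24 × 24)
= 70

C(8,4) = 70


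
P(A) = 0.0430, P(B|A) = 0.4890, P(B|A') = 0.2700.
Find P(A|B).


P(B) = P(B|A)*P(A) + P(B|A')*P(A')
= 0.4890*0.0430 + 0.2700*0.9570
= 0.021027 + 0.258390 = 0.279417
P(A|B) = 0.021027/0.279417 = 0.0753

P(A|B) = 0.0753


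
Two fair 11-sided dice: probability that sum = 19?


Total outcomes = 11×11 = 121
Favorable (sum = 19): 4
P = 4/121 = 0.0331

P = 0.0331


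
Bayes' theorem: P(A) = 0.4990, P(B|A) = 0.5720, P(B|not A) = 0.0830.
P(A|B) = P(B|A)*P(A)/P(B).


P(B) = P(B|A)*P(A) + P(B|A')*P(A')
= 0.5720*0.4990 + 0.0830*0.5010
= 0.285428 + 0.041583 = 0.327011
P(A|B) = 0.285428/0.327011 = 0.8728

P(A|B) = 0.8728


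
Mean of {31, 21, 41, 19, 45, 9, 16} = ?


Sum = 31 + 21 + 41 + 19 + 45 + 9 + 16 = 182
n = 7
Mean = 182/7 = 26.0000

Mean = 26.0000


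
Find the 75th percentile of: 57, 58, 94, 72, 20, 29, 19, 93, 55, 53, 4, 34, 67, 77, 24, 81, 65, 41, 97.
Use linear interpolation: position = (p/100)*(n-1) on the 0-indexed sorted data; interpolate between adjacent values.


Sorted: 4, 19, 20, 24, 29, 34, 41, 53, 55, 57, 58, 65, 67, 72, 77, 81, 93, 94, 97
n = 19
Index = 75/100 * 18 = 13.5000
Lower = data[13] = 72, Upper = data[14] = 77
P75 = 72 + 0.5000*(5) = 74.5000

P75 = 74.5000


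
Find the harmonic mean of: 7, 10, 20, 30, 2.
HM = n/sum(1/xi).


Sum of reciprocals = 1/7 + 1/10 + 1/20 + 1/30 + 1/2 = 0.826190
HM = 5/0.826190 = 6.0519

HM = 6.0519


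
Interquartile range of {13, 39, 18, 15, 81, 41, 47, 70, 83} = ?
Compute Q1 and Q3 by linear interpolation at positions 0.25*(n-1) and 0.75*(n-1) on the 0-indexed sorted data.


Sorted: 13, 15, 18, 39, 41, 47, 70, 81, 83
Q1 (25th %ile) = 18.0000
Q3 (75th %ile) = 70.0000
IQR = 70.0000 - 18.0000 = 52.0000

IQR = 52.0000


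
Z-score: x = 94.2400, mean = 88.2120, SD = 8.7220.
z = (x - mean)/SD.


z = (94.2400 - 88.2120)/8.7220
= 6.0280/8.7220
= 0.6911

z = 0.6911


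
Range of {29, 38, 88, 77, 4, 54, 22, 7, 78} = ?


Max = 88, Min = 4
Range = 88 - 4 = 84

Range = 84


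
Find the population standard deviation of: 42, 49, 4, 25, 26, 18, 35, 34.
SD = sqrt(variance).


Mean = 29.1250
Variance = 175.1094
SD = sqrt(175.1094) = 13.2329

SD = 13.2329


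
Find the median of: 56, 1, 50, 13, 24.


Sorted: 1, 13, 24, 50, 56
n = 5 (odd)
Middle value = 24

Median = 24


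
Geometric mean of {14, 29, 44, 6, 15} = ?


Product = 14 × 29 × 44 × 6 × 15 = 1607760
GM = 1607760^(1/5) = 17.4279

GM = 17.4279


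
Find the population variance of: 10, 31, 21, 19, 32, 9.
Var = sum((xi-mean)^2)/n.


Mean = 20.3333
Squared deviations: 106.7778, 113.7778, 0.4444, 1.7778, 136.1111, 128.4444
Sum = 487.3333
Variance = 487.3333/6 = 81.2222

Variance = 81.2222


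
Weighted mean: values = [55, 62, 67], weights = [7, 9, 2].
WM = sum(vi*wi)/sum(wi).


Numerator = 55*7 + 62*9 + 67*2 = 1077
Denominator = 7 + 9 + 2 = 18
WM = 1077/18 = 59.8333

WM = 59.8333


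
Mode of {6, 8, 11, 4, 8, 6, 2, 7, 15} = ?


Frequencies: 2:1, 4:1, 6:2, 7:1, 8:2, 11:1, 15:1
Max frequency = 2
Mode = 6, 8

Mode = 6, 8


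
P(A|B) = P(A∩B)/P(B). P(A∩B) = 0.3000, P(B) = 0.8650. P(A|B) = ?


P(A|B) = 0.3000/0.8650 = 0.3468

P(A|B) = 0.3468


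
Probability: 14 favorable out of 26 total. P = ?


P = 14/26 = 0.5385

P = 0.5385


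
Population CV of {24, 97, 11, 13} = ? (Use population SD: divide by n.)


Mean = 36.2500
SD = 35.4216
CV = (35.4216/36.2500)*100 = 97.7147%

CV = 97.7147%


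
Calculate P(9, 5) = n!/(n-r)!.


P(9,5) = 9!/4!
= 362880/24
= 15120

P(9,5) = 15120


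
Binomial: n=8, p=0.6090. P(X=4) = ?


C(8,4) = 70
p^4 = 0.137553
(1-p)^4 = 0.023373
P = 70 * 0.137553 * 0.023373 = 0.2250

P(X=4) = 0.2250


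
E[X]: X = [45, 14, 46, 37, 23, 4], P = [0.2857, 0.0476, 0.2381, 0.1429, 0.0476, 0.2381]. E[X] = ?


E[X] = 45*0.2857 + 14*0.0476 + 46*0.2381 + 37*0.1429 + 23*0.0476 + 4*0.2381
= 12.8565 + 0.6664 + 10.9526 + 5.2873 + 1.0948 + 0.9524
= 31.8100

E[X] = 31.8100


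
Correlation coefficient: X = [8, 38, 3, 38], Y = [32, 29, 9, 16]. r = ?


Mean X = 21.7500, Mean Y = 21.5000
SD X = 16.345871, SD Y = 9.394147
Cov = 30.625000
r = 30.625000/(16.345871*9.394147) = 0.1994

r = 0.1994


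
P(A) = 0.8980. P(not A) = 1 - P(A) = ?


P(not A) = 1 - 0.8980 = 0.1020

P(not A) = 0.1020


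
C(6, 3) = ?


C(6,3) = 6!/(3! × 3!)
= 720/(6 × 6)
= 20

C(6,3) = 20


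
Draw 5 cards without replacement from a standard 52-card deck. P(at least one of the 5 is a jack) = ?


P(at least one) = 1 - P(none)
P(none) = (48/52) × (47/51) × (46/50) × (45/49) × (44/48) = 0.658842
P(at least one) = 1 - 0.658842 = 0.3412

P = 0.3412


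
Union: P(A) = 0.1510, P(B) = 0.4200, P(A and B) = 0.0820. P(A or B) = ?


P(A∪B) = 0.1510 + 0.4200 - 0.0820
= 0.5710 - 0.0820
= 0.4890

P(A∪B) = 0.4890


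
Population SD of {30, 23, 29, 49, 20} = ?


Mean = 30.2000
Variance = 102.1600
SD = sqrt(102.1600) = 10.1074

SD = 10.1074


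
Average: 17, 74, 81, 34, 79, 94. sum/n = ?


Sum = 17 + 74 + 81 + 34 + 79 + 94 = 379
n = 6
Mean = 379/6 = 63.1667

Mean = 63.1667


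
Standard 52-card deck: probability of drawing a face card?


12 face cards in 52 cards
P = 12/52 = 0.2308

P = 0.2308


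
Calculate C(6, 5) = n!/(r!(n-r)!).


C(6,5) = 6!/(5! × 1!)
= 720/(120 × 1)
= 6

C(6,5) = 6


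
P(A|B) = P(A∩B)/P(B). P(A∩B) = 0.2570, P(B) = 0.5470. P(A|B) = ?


P(A|B) = 0.2570/0.5470 = 0.4698

P(A|B) = 0.4698


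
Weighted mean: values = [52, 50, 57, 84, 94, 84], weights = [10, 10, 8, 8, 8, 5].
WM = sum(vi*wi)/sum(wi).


Numerator = 52*10 + 50*10 + 57*8 + 84*8 + 94*8 + 84*5 = 3320
Denominator = 10 + 10 + 8 + 8 + 8 + 5 = 49
WM = 3320/49 = 67.7551

WM = 67.7551


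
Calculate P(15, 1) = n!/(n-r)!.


P(15,1) = 15!/14!
= 1307674368000/87178291200
= 15

P(15,1) = 15


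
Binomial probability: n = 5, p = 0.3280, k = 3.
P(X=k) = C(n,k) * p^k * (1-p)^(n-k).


C(5,3) = 10
p^3 = 0.035288
(1-p)^2 = 0.451584
P = 10 * 0.035288 * 0.451584 = 0.1594

P(X=3) = 0.1594


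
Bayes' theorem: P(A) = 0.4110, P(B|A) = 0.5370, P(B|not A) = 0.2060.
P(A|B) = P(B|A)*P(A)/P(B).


P(B) = P(B|A)*P(A) + P(B|A')*P(A')
= 0.5370*0.4110 + 0.2060*0.5890
= 0.220707 + 0.121334 = 0.342041
P(A|B) = 0.220707/0.342041 = 0.6453

P(A|B) = 0.6453


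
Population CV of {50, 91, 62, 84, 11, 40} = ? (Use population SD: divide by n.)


Mean = 56.3333
SD = 26.9609
CV = (26.9609/56.3333)*100 = 47.8595%

CV = 47.8595%


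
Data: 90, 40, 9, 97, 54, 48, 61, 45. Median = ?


Sorted: 9, 40, 45, 48, 54, 61, 90, 97
n = 8 (even)
Middle values: 48 and 54
Median = (48+54)/2 = 51.0000

Median = 51.0000


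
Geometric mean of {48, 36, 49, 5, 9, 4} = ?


Product = 48 × 36 × 49 × 5 × 9 × 4 = 15240960
GM = 15240960^(1/6) = 15.7459

GM = 15.7459


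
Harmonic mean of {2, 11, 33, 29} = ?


Sum of reciprocals = 1/2 + 1/11 + 1/33 + 1/29 = 0.655695
HM = 4/0.655695 = 6.1004

HM = 6.1004


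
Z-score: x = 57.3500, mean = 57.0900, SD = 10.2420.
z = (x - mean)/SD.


z = (57.3500 - 57.0900)/10.2420
= 0.2600/10.2420
= 0.0254

z = 0.0254


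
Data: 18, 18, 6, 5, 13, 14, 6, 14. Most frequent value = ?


Frequencies: 5:1, 6:2, 13:1, 14:2, 18:2
Max frequency = 2
Mode = 6, 14, 18

Mode = 6, 14, 18


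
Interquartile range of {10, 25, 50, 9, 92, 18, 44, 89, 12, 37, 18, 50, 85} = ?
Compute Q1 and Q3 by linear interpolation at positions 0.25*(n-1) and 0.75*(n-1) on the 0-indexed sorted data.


Sorted: 9, 10, 12, 18, 18, 25, 37, 44, 50, 50, 85, 89, 92
Q1 (25th %ile) = 18.0000
Q3 (75th %ile) = 50.0000
IQR = 50.0000 - 18.0000 = 32.0000

IQR = 32.0000


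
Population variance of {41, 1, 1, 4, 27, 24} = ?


Mean = 16.3333
Squared deviations: 608.4444, 235.1111, 235.1111, 152.1111, 113.7778, 58.7778
Sum = 1403.3333
Variance = 1403.3333/6 = 233.8889

Variance = 233.8889


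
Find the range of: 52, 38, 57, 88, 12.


Max = 88, Min = 12
Range = 88 - 12 = 76

Range = 76


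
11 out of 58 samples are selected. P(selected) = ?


P = 11/58 = 0.1897

P = 0.1897


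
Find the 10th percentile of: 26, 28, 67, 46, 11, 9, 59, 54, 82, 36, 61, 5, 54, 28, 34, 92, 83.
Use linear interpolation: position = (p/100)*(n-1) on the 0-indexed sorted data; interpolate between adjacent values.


Sorted: 5, 9, 11, 26, 28, 28, 34, 36, 46, 54, 54, 59, 61, 67, 82, 83, 92
n = 17
Index = 10/100 * 16 = 1.6000
Lower = data[1] = 9, Upper = data[2] = 11
P10 = 9 + 0.6000*(2) = 10.2000

P10 = 10.2000


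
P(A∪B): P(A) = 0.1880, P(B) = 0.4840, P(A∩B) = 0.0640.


P(A∪B) = 0.1880 + 0.4840 - 0.0640
= 0.6720 - 0.0640
= 0.6080

P(A∪B) = 0.6080


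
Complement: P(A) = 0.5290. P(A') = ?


P(not A) = 1 - 0.5290 = 0.4710

P(not A) = 0.4710


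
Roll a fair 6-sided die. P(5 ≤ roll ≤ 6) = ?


Favorable outcomes (5 ≤ roll ≤ 6): 2
Total outcomes = 6
P = 2/6 = 0.3333

P = 0.3333


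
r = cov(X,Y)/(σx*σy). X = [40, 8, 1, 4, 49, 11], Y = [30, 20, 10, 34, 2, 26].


Mean X = 18.8333, Mean Y = 20.3333
SD X = 18.595848, SD Y = 11.220022
Cov = -67.944444
r = -67.944444/(18.595848*11.220022) = -0.3256

r = -0.3256


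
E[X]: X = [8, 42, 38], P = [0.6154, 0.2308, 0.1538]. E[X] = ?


E[X] = 8*0.6154 + 42*0.2308 + 38*0.1538
= 4.9232 + 9.6936 + 5.8444
= 20.4612

E[X] = 20.4612


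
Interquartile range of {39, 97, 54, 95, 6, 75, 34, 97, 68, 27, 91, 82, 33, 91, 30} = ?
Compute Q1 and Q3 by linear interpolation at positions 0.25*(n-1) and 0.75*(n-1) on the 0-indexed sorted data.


Sorted: 6, 27, 30, 33, 34, 39, 54, 68, 75, 82, 91, 91, 95, 97, 97
Q1 (25th %ile) = 33.5000
Q3 (75th %ile) = 91.0000
IQR = 91.0000 - 33.5000 = 57.5000

IQR = 57.5000


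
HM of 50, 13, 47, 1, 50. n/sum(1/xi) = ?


Sum of reciprocals = 1/50 + 1/13 + 1/47 + 1/1 + 1/50 = 1.138200
HM = 5/1.138200 = 4.3929

HM = 4.3929


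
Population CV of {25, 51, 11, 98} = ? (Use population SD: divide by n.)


Mean = 46.2500
SD = 33.1465
CV = (33.1465/46.2500)*100 = 71.6680%

CV = 71.6680%


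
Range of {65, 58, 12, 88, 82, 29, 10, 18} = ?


Max = 88, Min = 10
Range = 88 - 10 = 78

Range = 78


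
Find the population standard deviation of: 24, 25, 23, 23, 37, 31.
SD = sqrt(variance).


Mean = 27.1667
Variance = 26.8056
SD = sqrt(26.8056) = 5.1774

SD = 5.1774


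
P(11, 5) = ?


P(11,5) = 11!/6!
= 39916800/720
= 55440

P(11,5) = 55440


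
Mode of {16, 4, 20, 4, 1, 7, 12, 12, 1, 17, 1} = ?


Frequencies: 1:3, 4:2, 7:1, 12:2, 16:1, 17:1, 20:1
Max frequency = 3
Mode = 1

Mode = 1


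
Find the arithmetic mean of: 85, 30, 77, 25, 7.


Sum = 85 + 30 + 77 + 25 + 7 = 224
n = 5
Mean = 224/5 = 44.8000

Mean = 44.8000


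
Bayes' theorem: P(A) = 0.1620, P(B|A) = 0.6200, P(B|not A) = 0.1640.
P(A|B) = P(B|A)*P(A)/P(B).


P(B) = P(B|A)*P(A) + P(B|A')*P(A')
= 0.6200*0.1620 + 0.1640*0.8380
= 0.100440 + 0.137432 = 0.237872
P(A|B) = 0.100440/0.237872 = 0.4222

P(A|B) = 0.4222


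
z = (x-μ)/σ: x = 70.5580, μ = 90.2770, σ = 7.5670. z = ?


z = (70.5580 - 90.2770)/7.5670
= -19.7190/7.5670
= -2.6059

z = -2.6059


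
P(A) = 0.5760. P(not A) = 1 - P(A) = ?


P(not A) = 1 - 0.5760 = 0.4240

P(not A) = 0.4240


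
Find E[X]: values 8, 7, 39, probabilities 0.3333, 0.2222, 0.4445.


E[X] = 8*0.3333 + 7*0.2222 + 39*0.4445
= 2.6664 + 1.5554 + 17.3355
= 21.5573

E[X] = 21.5573


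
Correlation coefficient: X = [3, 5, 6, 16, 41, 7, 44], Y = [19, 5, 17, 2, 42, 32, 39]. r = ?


Mean X = 17.4286, Mean Y = 22.2857
SD X = 16.325765, SD Y = 14.694161
Cov = 165.591837
r = 165.591837/(16.325765*14.694161) = 0.6903

r = 0.6903


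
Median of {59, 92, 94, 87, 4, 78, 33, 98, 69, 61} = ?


Sorted: 4, 33, 59, 61, 69, 78, 87, 92, 94, 98
n = 10 (even)
Middle values: 69 and 78
Median = (69+78)/2 = 73.5000

Median = 73.5000


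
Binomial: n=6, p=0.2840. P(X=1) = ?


C(6,1) = 6
p^1 = 0.284000
(1-p)^5 = 0.188176
P = 6 * 0.284000 * 0.188176 = 0.3207

P(X=1) = 0.3207


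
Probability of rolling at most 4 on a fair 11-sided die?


Favorable outcomes (roll ≤ 4): 4
Total outcomes = 11
P = 4/11 = 0.3636

P = 0.3636


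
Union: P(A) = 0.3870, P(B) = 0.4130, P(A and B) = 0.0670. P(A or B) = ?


P(A∪B) = 0.3870 + 0.4130 - 0.0670
= 0.8000 - 0.0670
= 0.7330

P(A∪B) = 0.7330


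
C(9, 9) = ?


C(9,9) = 9!/(9! × 0!)
= 362880/(362880 × 1)
= 1

C(9,9) = 1


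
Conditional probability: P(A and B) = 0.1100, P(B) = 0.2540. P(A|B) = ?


P(A|B) = 0.1100/0.2540 = 0.4331

P(A|B) = 0.4331


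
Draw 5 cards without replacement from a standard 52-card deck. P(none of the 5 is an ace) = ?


P(no aces) = (48/52) × (47/51) × (46/50) × (45/49) × (44/48)
= 0.6588

P = 0.6588


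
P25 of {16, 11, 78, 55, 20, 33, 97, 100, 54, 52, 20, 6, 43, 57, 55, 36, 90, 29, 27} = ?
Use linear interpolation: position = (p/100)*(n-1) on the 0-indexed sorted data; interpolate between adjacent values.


Sorted: 6, 11, 16, 20, 20, 27, 29, 33, 36, 43, 52, 54, 55, 55, 57, 78, 90, 97, 100
n = 19
Index = 25/100 * 18 = 4.5000
Lower = data[4] = 20, Upper = data[5] = 27
P25 = 20 + 0.5000*(7) = 23.5000

P25 = 23.5000


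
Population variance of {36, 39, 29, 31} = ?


Mean = 33.7500
Squared deviations: 5.0625, 27.5625, 22.5625, 7.5625
Sum = 62.7500
Variance = 62.7500/4 = 15.6875

Variance = 15.6875


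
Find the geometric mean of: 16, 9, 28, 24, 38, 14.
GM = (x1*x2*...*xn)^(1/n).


Product = 16 × 9 × 28 × 24 × 38 × 14 = 51480576
GM = 51480576^(1/6) = 19.2874

GM = 19.2874


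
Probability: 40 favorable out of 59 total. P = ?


P = 40/59 = 0.6780

P = 0.6780


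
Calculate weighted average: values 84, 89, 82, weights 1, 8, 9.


Numerator = 84*1 + 89*8 + 82*9 = 1534
Denominator = 1 + 8 + 9 = 18
WM = 1534/18 = 85.2222

WM = 85.2222


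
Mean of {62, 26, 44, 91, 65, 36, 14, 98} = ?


Sum = 62 + 26 + 44 + 91 + 65 + 36 + 14 + 98 = 436
n = 8
Mean = 436/8 = 54.5000

Mean = 54.5000


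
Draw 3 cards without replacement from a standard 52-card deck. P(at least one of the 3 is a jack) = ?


P(at least one) = 1 - P(none)
P(none) = (48/52) × (47/51) × (46/50) = 0.782624
P(at least one) = 1 - 0.782624 = 0.2174

P = 0.2174


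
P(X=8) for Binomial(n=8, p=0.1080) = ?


C(8,8) = 1
p^8 = 1.850930e-08
(1-p)^0 = 1.000000
P = 1 * 1.850930e-08 * 1.000000 = 1.8509e-08

P(X=8) = 1.8509e-08


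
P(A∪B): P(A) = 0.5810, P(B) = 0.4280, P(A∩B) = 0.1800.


P(A∪B) = 0.5810 + 0.4280 - 0.1800
= 1.0090 - 0.1800
= 0.8290

P(A∪B) = 0.8290


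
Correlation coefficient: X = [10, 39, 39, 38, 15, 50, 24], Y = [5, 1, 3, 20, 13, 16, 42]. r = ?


Mean X = 30.7143, Mean Y = 14.2857
SD X = 13.540566, SD Y = 13.068110
Cov = -14.632653
r = -14.632653/(13.540566*13.068110) = -0.0827

r = -0.0827


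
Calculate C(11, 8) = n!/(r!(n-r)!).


C(11,8) = 11!/(8! × 3!)
= 39916800/(40320 × 6)
= 165

C(11,8) = 165


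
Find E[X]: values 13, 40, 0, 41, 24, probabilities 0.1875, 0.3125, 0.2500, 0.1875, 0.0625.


E[X] = 13*0.1875 + 40*0.3125 + 0*0.2500 + 41*0.1875 + 24*0.0625
= 2.4375 + 12.5000 + 0 + 7.6875 + 1.5000
= 24.1250

E[X] = 24.1250


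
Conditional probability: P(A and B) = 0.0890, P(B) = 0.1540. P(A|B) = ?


P(A|B) = 0.0890/0.1540 = 0.5779

P(A|B) = 0.5779


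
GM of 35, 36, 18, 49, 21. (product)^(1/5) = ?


Product = 35 × 36 × 18 × 49 × 21 = 23337720
GM = 23337720^(1/5) = 29.7585

GM = 29.7585


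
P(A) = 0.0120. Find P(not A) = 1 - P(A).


P(not A) = 1 - 0.0120 = 0.9880

P(not A) = 0.9880


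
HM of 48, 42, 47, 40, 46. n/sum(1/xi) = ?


Sum of reciprocals = 1/48 + 1/42 + 1/47 + 1/40 + 1/46 = 0.112659
HM = 5/0.112659 = 44.3819

HM = 44.3819


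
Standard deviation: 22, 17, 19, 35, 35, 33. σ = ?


Mean = 26.8333
Variance = 58.8056
SD = sqrt(58.8056) = 7.6685

SD = 7.6685


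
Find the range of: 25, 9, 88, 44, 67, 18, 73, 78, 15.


Max = 88, Min = 9
Range = 88 - 9 = 79

Range = 79


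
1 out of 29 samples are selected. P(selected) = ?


P = 1/29 = 0.0345

P = 0.0345


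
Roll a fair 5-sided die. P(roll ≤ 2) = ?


Favorable outcomes (roll ≤ 2): 2
Total outcomes = 5
P = 2/5 = 0.4000

P = 0.4000


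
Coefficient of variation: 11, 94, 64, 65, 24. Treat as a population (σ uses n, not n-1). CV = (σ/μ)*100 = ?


Mean = 51.6000
SD = 30.1370
CV = (30.1370/51.6000)*100 = 58.4051%

CV = 58.4051%


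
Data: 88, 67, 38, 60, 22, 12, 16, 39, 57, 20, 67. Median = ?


Sorted: 12, 16, 20, 22, 38, 39, 57, 60, 67, 67, 88
n = 11 (odd)
Middle value = 39

Median = 39


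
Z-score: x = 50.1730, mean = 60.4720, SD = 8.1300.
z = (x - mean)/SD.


z = (50.1730 - 60.4720)/8.1300
= -10.2990/8.1300
= -1.2668

z = -1.2668


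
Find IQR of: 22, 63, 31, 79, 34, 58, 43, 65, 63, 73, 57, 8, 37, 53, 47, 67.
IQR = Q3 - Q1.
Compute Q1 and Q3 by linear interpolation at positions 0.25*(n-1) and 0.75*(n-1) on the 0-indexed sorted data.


Sorted: 8, 22, 31, 34, 37, 43, 47, 53, 57, 58, 63, 63, 65, 67, 73, 79
Q1 (25th %ile) = 36.2500
Q3 (75th %ile) = 63.5000
IQR = 63.5000 - 36.2500 = 27.2500

IQR = 27.2500


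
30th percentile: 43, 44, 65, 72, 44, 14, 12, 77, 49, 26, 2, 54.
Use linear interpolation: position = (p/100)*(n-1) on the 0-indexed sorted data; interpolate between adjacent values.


Sorted: 2, 12, 14, 26, 43, 44, 44, 49, 54, 65, 72, 77
n = 12
Index = 30/100 * 11 = 3.3000
Lower = data[3] = 26, Upper = data[4] = 43
P30 = 26 + 0.3000*(17) = 31.1000

P30 = 31.1000


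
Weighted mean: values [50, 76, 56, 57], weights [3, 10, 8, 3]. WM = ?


Numerator = 50*3 + 76*10 + 56*8 + 57*3 = 1529
Denominator = 3 + 10 + 8 + 3 = 24
WM = 1529/24 = 63.7083

WM = 63.7083


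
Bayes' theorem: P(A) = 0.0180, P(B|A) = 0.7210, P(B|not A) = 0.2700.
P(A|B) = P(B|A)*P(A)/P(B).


P(B) = P(B|A)*P(A) + P(B|A')*P(A')
= 0.7210*0.0180 + 0.2700*0.9820
= 0.012978 + 0.265140 = 0.278118
P(A|B) = 0.012978/0.278118 = 0.0467

P(A|B) = 0.0467


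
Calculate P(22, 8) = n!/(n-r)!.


P(22,8) = 22!/14!
= 1124000727777607680000/87178291200
= 12893126400

P(22,8) = 12893126400


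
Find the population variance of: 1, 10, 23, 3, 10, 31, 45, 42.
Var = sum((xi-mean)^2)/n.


Mean = 20.6250
Squared deviations: 385.1406, 112.8906, 5.6406, 310.6406, 112.8906, 107.6406, 594.1406, 456.8906
Sum = 2085.8750
Variance = 2085.8750/8 = 260.7344

Variance = 260.7344


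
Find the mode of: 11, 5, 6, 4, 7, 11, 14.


Frequencies: 4:1, 5:1, 6:1, 7:1, 11:2, 14:1
Max frequency = 2
Mode = 11

Mode = 11


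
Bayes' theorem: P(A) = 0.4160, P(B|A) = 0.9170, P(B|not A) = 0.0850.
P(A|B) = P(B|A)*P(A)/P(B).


P(B) = P(B|A)*P(A) + P(B|A')*P(A')
= 0.9170*0.4160 + 0.0850*0.5840
= 0.381472 + 0.049640 = 0.431112
P(A|B) = 0.381472/0.431112 = 0.8849

P(A|B) = 0.8849


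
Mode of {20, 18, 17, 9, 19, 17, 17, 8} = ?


Frequencies: 8:1, 9:1, 17:3, 18:1, 19:1, 20:1
Max frequency = 3
Mode = 17

Mode = 17


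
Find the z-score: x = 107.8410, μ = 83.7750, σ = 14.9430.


z = (107.8410 - 83.7750)/14.9430
= 24.0660/14.9430
= 1.6105

z = 1.6105


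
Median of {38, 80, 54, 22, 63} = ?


Sorted: 22, 38, 54, 63, 80
n = 5 (odd)
Middle value = 54

Median = 54


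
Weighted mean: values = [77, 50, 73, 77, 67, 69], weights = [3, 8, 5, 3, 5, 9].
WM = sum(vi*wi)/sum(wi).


Numerator = 77*3 + 50*8 + 73*5 + 77*3 + 67*5 + 69*9 = 2183
Denominator = 3 + 8 + 5 + 3 + 5 + 9 = 33
WM = 2183/33 = 66.1515

WM = 66.1515


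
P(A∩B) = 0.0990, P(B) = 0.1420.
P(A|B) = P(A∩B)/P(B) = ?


P(A|B) = 0.0990/0.1420 = 0.6972

P(A|B) = 0.6972


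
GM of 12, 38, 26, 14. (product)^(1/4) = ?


Product = 12 × 38 × 26 × 14 = 165984
GM = 165984^(1/4) = 20.1844

GM = 20.1844


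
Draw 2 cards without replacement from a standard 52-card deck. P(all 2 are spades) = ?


P(all spades) = (13/52) × (12/51)
= 0.0588

P = 0.0588


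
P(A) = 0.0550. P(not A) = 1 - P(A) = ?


P(not A) = 1 - 0.0550 = 0.9450

P(not A) = 0.9450


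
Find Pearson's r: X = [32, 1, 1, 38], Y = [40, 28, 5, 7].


Mean X = 18.0000, Mean Y = 20.0000
SD X = 17.131842, SD Y = 14.645819
Cov = 34.750000
r = 34.750000/(17.131842*14.645819) = 0.1385

r = 0.1385


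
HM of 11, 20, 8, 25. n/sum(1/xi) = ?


Sum of reciprocals = 1/11 + 1/20 + 1/8 + 1/25 = 0.305909
HM = 4/0.305909 = 13.0758

HM = 13.0758


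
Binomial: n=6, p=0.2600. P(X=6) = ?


C(6,6) = 1
p^6 = 0.000309
(1-p)^0 = 1.000000
P = 1 * 0.000309 * 1.000000 = 0.0003

P(X=6) = 0.0003


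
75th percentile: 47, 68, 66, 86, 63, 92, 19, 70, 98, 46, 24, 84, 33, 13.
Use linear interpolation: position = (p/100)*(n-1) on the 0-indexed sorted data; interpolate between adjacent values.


Sorted: 13, 19, 24, 33, 46, 47, 63, 66, 68, 70, 84, 86, 92, 98
n = 14
Index = 75/100 * 13 = 9.7500
Lower = data[9] = 70, Upper = data[10] = 84
P75 = 70 + 0.7500*(14) = 80.5000

P75 = 80.5000


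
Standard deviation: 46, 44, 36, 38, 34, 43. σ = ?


Mean = 40.1667
Variance = 19.4722
SD = sqrt(19.4722) = 4.4127

SD = 4.4127


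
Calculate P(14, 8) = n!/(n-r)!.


P(14,8) = 14!/6!
= 87178291200/720
= 121080960

P(14,8) = 121080960


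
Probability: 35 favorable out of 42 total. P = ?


P = 35/42 = 0.8333

P = 0.8333


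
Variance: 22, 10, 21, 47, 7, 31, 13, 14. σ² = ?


Mean = 20.6250
Squared deviations: 1.8906, 112.8906, 0.1406, 695.6406, 185.6406, 107.6406, 58.1406, 43.8906
Sum = 1205.8750
Variance = 1205.8750/8 = 150.7344

Variance = 150.7344


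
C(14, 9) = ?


C(14,9) = 14!/(9! × 5!)
= 87178291200/(362880 × 120)
= 2002

C(14,9) = 2002


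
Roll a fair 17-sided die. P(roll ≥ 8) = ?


Favorable outcomes (roll ≥ 8): 10
Total outcomes = 17
P = 10/17 = 0.5882

P = 0.5882


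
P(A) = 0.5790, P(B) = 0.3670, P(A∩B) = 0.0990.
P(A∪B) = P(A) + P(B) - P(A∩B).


P(A∪B) = 0.5790 + 0.3670 - 0.0990
= 0.9460 - 0.0990
= 0.8470

P(A∪B) = 0.8470


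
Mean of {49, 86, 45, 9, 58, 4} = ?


Sum = 49 + 86 + 45 + 9 + 58 + 4 = 251
n = 6
Mean = 251/6 = 41.8333

Mean = 41.8333


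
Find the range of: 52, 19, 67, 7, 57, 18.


Max = 67, Min = 7
Range = 67 - 7 = 60

Range = 60


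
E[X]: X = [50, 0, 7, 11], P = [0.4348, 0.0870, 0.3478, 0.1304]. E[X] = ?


E[X] = 50*0.4348 + 0*0.0870 + 7*0.3478 + 11*0.1304
= 21.7400 + 0 + 2.4346 + 1.4344
= 25.6090

E[X] = 25.6090


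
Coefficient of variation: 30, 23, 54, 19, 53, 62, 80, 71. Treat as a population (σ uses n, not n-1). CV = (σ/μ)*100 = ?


Mean = 49.0000
SD = 21.1896
CV = (21.1896/49.0000)*100 = 43.2441%

CV = 43.2441%


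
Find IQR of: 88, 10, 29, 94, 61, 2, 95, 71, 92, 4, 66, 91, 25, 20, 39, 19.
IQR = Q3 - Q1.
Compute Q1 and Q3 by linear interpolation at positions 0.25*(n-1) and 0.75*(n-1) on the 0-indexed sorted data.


Sorted: 2, 4, 10, 19, 20, 25, 29, 39, 61, 66, 71, 88, 91, 92, 94, 95
Q1 (25th %ile) = 19.7500
Q3 (75th %ile) = 88.7500
IQR = 88.7500 - 19.7500 = 69.0000

IQR = 69.0000


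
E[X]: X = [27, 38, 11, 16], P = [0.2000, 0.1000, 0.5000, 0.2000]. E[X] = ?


E[X] = 27*0.2000 + 38*0.1000 + 11*0.5000 + 16*0.2000
= 5.4000 + 3.8000 + 5.5000 + 3.2000
= 17.9000

E[X] = 17.9000


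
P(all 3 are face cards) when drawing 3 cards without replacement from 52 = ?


P(all face cards) = (12/52) × (11/51) × (10/50)
= 0.0100

P = 0.0100


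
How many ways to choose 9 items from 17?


C(17,9) = 17!/(9! × 8!)
= 355687428096000/(362880 × 40320)
= 24310

C(17,9) = 24310


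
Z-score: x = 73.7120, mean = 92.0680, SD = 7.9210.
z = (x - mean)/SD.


z = (73.7120 - 92.0680)/7.9210
= -18.3560/7.9210
= -2.3174

z = -2.3174


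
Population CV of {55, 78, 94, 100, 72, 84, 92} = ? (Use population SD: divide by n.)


Mean = 82.1429
SD = 14.2270
CV = (14.2270/82.1429)*100 = 17.3199%

CV = 17.3199%


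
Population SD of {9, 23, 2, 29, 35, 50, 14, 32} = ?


Mean = 24.2500
Variance = 211.9375
SD = sqrt(211.9375) = 14.5581

SD = 14.5581


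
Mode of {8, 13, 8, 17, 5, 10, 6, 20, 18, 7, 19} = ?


Frequencies: 5:1, 6:1, 7:1, 8:2, 10:1, 13:1, 17:1, 18:1, 19:1, 20:1
Max frequency = 2
Mode = 8

Mode = 8


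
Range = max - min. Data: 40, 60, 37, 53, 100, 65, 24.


Max = 100, Min = 24
Range = 100 - 24 = 76

Range = 76


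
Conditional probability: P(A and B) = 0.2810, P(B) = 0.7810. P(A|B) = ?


P(A|B) = 0.2810/0.7810 = 0.3598

P(A|B) = 0.3598


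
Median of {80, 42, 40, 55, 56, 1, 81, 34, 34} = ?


Sorted: 1, 34, 34, 40, 42, 55, 56, 80, 81
n = 9 (odd)
Middle value = 42

Median = 42


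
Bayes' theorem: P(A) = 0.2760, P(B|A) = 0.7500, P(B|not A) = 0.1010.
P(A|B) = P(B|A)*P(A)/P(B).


P(B) = P(B|A)*P(A) + P(B|A')*P(A')
= 0.7500*0.2760 + 0.1010*0.7240
= 0.207000 + 0.073124 = 0.280124
P(A|B) = 0.207000/0.280124 = 0.7390

P(A|B) = 0.7390


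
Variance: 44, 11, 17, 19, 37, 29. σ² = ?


Mean = 26.1667
Squared deviations: 318.0278, 230.0278, 84.0278, 51.3611, 117.3611, 8.0278
Sum = 808.8333
Variance = 808.8333/6 = 134.8056

Variance = 134.8056


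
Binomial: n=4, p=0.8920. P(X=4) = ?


C(4,4) = 1
p^4 = 0.633081
(1-p)^0 = 1.000000
P = 1 * 0.633081 * 1.000000 = 0.6331

P(X=4) = 0.6331


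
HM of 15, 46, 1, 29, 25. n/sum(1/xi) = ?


Sum of reciprocals = 1/15 + 1/46 + 1/1 + 1/29 + 1/25 = 1.162889
HM = 5/1.162889 = 4.2996

HM = 4.2996


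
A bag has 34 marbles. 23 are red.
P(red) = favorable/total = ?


P = 23/34 = 0.6765

P = 0.6765


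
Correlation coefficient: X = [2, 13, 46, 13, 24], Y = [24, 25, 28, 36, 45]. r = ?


Mean X = 19.6000, Mean Y = 31.6000
SD X = 14.921126, SD Y = 7.914544
Cov = 22.440000
r = 22.440000/(14.921126*7.914544) = 0.1900

r = 0.1900


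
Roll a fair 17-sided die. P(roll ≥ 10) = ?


Favorable outcomes (roll ≥ 10): 8
Total outcomes = 17
P = 8/17 = 0.4706

P = 0.4706


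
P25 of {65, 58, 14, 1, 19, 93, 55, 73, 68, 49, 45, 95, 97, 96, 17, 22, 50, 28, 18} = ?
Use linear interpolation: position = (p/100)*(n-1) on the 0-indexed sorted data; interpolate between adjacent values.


Sorted: 1, 14, 17, 18, 19, 22, 28, 45, 49, 50, 55, 58, 65, 68, 73, 93, 95, 96, 97
n = 19
Index = 25/100 * 18 = 4.5000
Lower = data[4] = 19, Upper = data[5] = 22
P25 = 19 + 0.5000*(3) = 20.5000

P25 = 20.5000
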